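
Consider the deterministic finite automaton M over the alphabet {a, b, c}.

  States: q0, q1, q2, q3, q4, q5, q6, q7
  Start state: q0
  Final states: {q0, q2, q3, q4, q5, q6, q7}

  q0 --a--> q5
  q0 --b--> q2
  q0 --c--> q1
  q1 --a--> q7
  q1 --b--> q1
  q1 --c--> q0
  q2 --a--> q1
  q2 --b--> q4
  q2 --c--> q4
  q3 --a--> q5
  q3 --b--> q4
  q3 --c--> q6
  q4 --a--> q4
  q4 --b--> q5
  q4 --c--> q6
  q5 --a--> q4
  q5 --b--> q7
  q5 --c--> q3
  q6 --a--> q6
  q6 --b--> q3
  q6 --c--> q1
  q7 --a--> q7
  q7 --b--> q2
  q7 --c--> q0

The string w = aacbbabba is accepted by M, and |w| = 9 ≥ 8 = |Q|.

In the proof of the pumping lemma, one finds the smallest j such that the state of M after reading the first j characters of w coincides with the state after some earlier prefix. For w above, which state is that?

Run of M on w = a a c b b a b b a:
  step 0: q0  (start)
  step 1: q5  (read a: q0→q5)
  step 2: q4  (read a: q5→q4)
  step 3: q6  (read c: q4→q6)
  step 4: q3  (read b: q6→q3)
  step 5: q4  (read b: q3→q4)   ← first repeat (q4 seen earlier)
  step 6: q4  (read a: q4→q4)
  step 7: q5  (read b: q4→q5)
  step 8: q7  (read b: q5→q7)
  step 9: q7  (read a: q7→q7)

The earliest repeat is at step j = 5: M is in q4, which it already visited at step i = 2.

q4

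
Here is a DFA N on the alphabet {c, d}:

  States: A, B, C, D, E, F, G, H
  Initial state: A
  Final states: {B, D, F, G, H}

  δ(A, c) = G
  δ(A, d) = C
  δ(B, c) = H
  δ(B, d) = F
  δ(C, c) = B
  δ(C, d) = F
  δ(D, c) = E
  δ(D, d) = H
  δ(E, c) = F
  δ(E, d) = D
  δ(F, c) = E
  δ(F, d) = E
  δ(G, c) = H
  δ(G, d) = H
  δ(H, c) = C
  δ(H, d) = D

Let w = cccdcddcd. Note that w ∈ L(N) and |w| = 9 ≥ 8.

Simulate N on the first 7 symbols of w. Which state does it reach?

H

Run of N on the first 7 characters of w = c c c d c d d:
  step 0: A  (start)
  step 1: G  (read c: A→G)
  step 2: H  (read c: G→H)
  step 3: C  (read c: H→C)
  step 4: F  (read d: C→F)
  step 5: E  (read c: F→E)
  step 6: D  (read d: E→D)
  step 7: H  (read d: D→H)

After reading 7 characters, N is in state H.
(This kind of state-tracing is the core of the pumping-lemma construction: with 8 states, pigeonhole forces a repeat within the first 8 steps.)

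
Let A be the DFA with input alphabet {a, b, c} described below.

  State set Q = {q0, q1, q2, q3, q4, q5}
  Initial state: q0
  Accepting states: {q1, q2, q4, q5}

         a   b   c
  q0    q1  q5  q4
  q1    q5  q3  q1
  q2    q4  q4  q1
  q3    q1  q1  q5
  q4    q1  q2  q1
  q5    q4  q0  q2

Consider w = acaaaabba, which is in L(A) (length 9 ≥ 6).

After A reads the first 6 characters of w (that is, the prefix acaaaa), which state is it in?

Run of A on the first 6 characters of w = a c a a a a:
  step 0: q0  (start)
  step 1: q1  (read a: q0→q1)
  step 2: q1  (read c: q1→q1)
  step 3: q5  (read a: q1→q5)
  step 4: q4  (read a: q5→q4)
  step 5: q1  (read a: q4→q1)
  step 6: q5  (read a: q1→q5)

After reading 6 characters, A is in state q5.
(This kind of state-tracing is the core of the pumping-lemma construction: with 6 states, pigeonhole forces a repeat within the first 6 steps.)

q5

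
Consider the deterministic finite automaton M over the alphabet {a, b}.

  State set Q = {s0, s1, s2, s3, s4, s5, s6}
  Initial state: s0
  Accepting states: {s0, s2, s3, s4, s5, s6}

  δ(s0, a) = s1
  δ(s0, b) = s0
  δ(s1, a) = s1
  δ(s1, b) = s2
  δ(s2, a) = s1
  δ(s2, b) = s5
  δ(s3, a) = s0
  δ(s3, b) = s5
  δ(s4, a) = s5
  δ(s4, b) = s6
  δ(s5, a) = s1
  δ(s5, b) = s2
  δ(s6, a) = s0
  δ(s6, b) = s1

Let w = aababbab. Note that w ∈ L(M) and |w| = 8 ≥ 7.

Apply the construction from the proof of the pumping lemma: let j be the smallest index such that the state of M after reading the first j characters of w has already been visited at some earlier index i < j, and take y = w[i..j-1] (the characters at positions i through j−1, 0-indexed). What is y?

a

State sequence: s0 -a-> s1 -a-> s1 -b-> s2 -a-> s1 -b-> s2 -b-> s5 -a-> s1 -b-> s2
First repeat at step 2: s1 was already visited.

So i = 1, j = 2, giving x = w[0:1] = a, y = w[1:2] = a, z = w[2:8] = babbab.
Check: |xy| = 2 ≤ 7 and |y| = 1 ≥ 1. Reading y takes M from s1 back to s1, so every xyⁱz is accepted.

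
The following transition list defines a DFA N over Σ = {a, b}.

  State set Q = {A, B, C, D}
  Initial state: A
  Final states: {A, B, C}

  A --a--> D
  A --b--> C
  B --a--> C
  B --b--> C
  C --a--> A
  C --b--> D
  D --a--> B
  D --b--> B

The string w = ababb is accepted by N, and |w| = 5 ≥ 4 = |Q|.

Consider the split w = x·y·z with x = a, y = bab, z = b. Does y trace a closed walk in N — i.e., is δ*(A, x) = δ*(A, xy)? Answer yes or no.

Run of N on the first 4 characters of w = a b a b:
  step 0: A  (start)
  step 1: D  (read a: A→D)
  step 2: B  (read b: D→B)
  step 3: C  (read a: B→C)
  step 4: D  (read b: C→D)

After x (step 1): D. After xy (step 4): D.
They match, so y = bab drives N around a cycle from D back to itself; pumping y any number of times keeps N in D before reading z, and xyⁱz ∈ L(N) for every i ≥ 0.

yes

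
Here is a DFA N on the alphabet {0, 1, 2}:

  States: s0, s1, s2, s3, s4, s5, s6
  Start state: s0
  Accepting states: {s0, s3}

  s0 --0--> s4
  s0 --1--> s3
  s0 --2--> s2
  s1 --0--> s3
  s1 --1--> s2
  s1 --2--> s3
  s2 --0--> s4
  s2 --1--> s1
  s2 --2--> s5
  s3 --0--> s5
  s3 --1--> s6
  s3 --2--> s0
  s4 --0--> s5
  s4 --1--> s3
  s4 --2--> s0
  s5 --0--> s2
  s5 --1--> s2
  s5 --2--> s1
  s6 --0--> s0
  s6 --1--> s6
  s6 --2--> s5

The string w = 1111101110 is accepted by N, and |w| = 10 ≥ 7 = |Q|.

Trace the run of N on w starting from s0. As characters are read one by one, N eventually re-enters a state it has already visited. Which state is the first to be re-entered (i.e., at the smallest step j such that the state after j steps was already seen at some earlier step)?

s6

State sequence: s0 -1-> s3 -1-> s6 -1-> s6 -1-> s6 -1-> s6 -0-> s0 -1-> s3 -1-> s6 -1-> s6 -0-> s0
First repeat at step 3: s6 was already visited.

The earliest repeat is at step j = 3: N is in s6, which it already visited at step i = 2.
The DFA has 7 states, so the proof of the pumping lemma guarantees a repeated state among the first 7+1 visited; the segment between the two visits is the pumpable y.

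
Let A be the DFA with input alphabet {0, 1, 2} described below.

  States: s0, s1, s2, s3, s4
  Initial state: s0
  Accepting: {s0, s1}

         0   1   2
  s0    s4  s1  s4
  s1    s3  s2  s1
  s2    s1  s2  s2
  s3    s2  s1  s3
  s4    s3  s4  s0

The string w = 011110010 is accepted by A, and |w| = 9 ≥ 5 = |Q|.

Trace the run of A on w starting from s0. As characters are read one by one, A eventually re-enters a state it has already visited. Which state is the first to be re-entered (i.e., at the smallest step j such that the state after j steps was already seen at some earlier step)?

s4

Run of A on w = 0 1 1 1 1 0 0 1 0:
  step 0: s0  (start)
  step 1: s4  (read 0: s0→s4)
  step 2: s4  (read 1: s4→s4)   ← first repeat (s4 seen earlier)
  step 3: s4  (read 1: s4→s4)
  step 4: s4  (read 1: s4→s4)
  step 5: s4  (read 1: s4→s4)
  step 6: s3  (read 0: s4→s3)
  step 7: s2  (read 0: s3→s2)
  step 8: s2  (read 1: s2→s2)
  step 9: s1  (read 0: s2→s1)

The earliest repeat is at step j = 2: A is in s4, which it already visited at step i = 1.
The DFA has 5 states, so the proof of the pumping lemma guarantees a repeated state among the first 5+1 visited; the segment between the two visits is the pumpable y.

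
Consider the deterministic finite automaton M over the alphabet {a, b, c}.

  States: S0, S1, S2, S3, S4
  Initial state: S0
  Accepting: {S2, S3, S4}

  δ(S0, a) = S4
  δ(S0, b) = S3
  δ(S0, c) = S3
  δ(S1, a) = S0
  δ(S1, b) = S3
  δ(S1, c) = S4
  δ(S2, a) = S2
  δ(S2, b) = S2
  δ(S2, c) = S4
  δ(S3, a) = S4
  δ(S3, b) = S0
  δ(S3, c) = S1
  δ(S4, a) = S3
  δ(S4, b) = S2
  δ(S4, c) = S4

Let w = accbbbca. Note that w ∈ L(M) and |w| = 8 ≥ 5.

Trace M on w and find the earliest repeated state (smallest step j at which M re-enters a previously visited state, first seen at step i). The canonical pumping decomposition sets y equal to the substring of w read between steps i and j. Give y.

c

State sequence: S0 -a-> S4 -c-> S4 -c-> S4 -b-> S2 -b-> S2 -b-> S2 -c-> S4 -a-> S3
First repeat at step 2: S4 was already visited.

So i = 1, j = 2, giving x = w[0:1] = a, y = w[1:2] = c, z = w[2:8] = cbbbca.
Check: |xy| = 2 ≤ 5 and |y| = 1 ≥ 1. Reading y takes M from S4 back to S4, so every xyⁱz is accepted.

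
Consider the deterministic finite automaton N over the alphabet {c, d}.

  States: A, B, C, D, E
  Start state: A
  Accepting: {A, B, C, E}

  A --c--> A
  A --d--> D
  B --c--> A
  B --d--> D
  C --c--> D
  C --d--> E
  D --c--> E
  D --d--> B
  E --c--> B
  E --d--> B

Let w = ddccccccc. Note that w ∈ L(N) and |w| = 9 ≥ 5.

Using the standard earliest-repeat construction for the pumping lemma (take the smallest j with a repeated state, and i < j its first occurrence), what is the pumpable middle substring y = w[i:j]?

Run of N on w = d d c c c c c c c:
  step 0: A  (start)
  step 1: D  (read d: A→D)
  step 2: B  (read d: D→B)
  step 3: A  (read c: B→A)   ← first repeat (A seen earlier)
  step 4: A  (read c: A→A)
  step 5: A  (read c: A→A)
  step 6: A  (read c: A→A)
  step 7: A  (read c: A→A)
  step 8: A  (read c: A→A)
  step 9: A  (read c: A→A)

So i = 0, j = 3, giving x = w[0:0] = ε, y = w[0:3] = ddc, z = w[3:9] = cccccc.
Check: |xy| = 3 ≤ 5 and |y| = 3 ≥ 1. Reading y takes N from A back to A, so every xyⁱz is accepted.

ddc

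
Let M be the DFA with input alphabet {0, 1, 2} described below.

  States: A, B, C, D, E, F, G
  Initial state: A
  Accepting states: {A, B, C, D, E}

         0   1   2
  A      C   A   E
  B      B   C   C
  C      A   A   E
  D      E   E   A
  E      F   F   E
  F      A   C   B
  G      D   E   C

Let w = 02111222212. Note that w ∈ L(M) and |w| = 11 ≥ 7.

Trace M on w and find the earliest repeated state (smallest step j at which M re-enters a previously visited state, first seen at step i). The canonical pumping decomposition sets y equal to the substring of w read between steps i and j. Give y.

211

Run of M on w = 0 2 1 1 1 2 2 2 2 1 2:
  step 0: A  (start)
  step 1: C  (read 0: A→C)
  step 2: E  (read 2: C→E)
  step 3: F  (read 1: E→F)
  step 4: C  (read 1: F→C)   ← first repeat (C seen earlier)
  step 5: A  (read 1: C→A)
  step 6: E  (read 2: A→E)
  step 7: E  (read 2: E→E)
  step 8: E  (read 2: E→E)
  step 9: E  (read 2: E→E)
  step 10: F  (read 1: E→F)
  step 11: B  (read 2: F→B)

So i = 1, j = 4, giving x = w[0:1] = 0, y = w[1:4] = 211, z = w[4:11] = 1222212.
Check: |xy| = 4 ≤ 7 and |y| = 3 ≥ 1. Reading y takes M from C back to C, so every xyⁱz is accepted.
The DFA has 7 states, so the proof of the pumping lemma guarantees a repeated state among the first 7+1 visited; the segment between the two visits is the pumpable y.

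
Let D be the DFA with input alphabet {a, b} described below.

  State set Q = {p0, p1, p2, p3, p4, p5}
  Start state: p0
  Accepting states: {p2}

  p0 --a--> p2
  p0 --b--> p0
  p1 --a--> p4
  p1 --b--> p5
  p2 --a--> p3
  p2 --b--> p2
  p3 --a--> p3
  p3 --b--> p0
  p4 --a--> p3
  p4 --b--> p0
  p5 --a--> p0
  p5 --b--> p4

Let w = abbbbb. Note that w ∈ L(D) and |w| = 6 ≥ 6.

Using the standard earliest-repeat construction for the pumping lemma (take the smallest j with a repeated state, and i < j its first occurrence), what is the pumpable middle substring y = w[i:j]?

State sequence: p0 -a-> p2 -b-> p2 -b-> p2 -b-> p2 -b-> p2 -b-> p2
First repeat at step 2: p2 was already visited.

So i = 1, j = 2, giving x = w[0:1] = a, y = w[1:2] = b, z = w[2:6] = bbbb.
Check: |xy| = 2 ≤ 6 and |y| = 1 ≥ 1. Reading y takes D from p2 back to p2, so every xyⁱz is accepted.
The DFA has 6 states, so the proof of the pumping lemma guarantees a repeated state among the first 6+1 visited; the segment between the two visits is the pumpable y.

b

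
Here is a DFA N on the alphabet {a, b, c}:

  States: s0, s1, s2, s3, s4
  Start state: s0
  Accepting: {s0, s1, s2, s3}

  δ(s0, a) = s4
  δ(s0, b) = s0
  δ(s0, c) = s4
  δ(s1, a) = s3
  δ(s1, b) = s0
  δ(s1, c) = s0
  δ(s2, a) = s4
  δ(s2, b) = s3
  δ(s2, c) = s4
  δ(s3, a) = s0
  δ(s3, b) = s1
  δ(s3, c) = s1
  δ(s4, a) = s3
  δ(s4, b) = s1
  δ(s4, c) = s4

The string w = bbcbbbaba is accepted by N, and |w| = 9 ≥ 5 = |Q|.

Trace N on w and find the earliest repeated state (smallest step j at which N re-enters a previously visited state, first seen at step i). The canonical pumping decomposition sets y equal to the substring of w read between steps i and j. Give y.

b

Run of N on w = b b c b b b a b a:
  step 0: s0  (start)
  step 1: s0  (read b: s0→s0)   ← first repeat (s0 seen earlier)
  step 2: s0  (read b: s0→s0)
  step 3: s4  (read c: s0→s4)
  step 4: s1  (read b: s4→s1)
  step 5: s0  (read b: s1→s0)
  step 6: s0  (read b: s0→s0)
  step 7: s4  (read a: s0→s4)
  step 8: s1  (read b: s4→s1)
  step 9: s3  (read a: s1→s3)

So i = 0, j = 1, giving x = w[0:0] = ε, y = w[0:1] = b, z = w[1:9] = bcbbbaba.
Check: |xy| = 1 ≤ 5 and |y| = 1 ≥ 1. Reading y takes N from s0 back to s0, so every xyⁱz is accepted.
With |Q| = 5, pigeonhole forces a state repeat no later than step 5; the substring read between the first and second visits to that state can be pumped.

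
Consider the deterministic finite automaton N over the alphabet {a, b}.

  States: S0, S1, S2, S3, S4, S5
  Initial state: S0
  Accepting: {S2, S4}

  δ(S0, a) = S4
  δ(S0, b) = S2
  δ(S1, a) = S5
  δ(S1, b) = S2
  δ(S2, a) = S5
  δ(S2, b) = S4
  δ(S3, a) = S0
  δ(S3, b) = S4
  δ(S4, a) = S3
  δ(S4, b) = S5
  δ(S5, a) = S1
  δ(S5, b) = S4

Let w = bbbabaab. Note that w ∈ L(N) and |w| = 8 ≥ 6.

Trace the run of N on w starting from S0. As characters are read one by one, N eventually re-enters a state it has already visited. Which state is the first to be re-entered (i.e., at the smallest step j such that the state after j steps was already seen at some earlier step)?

Run of N on w = b b b a b a a b:
  step 0: S0  (start)
  step 1: S2  (read b: S0→S2)
  step 2: S4  (read b: S2→S4)
  step 3: S5  (read b: S4→S5)
  step 4: S1  (read a: S5→S1)
  step 5: S2  (read b: S1→S2)   ← first repeat (S2 seen earlier)
  step 6: S5  (read a: S2→S5)
  step 7: S1  (read a: S5→S1)
  step 8: S2  (read b: S1→S2)

The earliest repeat is at step j = 5: N is in S2, which it already visited at step i = 1.
Pumping length from the standard proof: p = 6 (the number of states). The repeated state found above gives |xy| = j ≤ 6 and |y| = j − i ≥ 1.

S2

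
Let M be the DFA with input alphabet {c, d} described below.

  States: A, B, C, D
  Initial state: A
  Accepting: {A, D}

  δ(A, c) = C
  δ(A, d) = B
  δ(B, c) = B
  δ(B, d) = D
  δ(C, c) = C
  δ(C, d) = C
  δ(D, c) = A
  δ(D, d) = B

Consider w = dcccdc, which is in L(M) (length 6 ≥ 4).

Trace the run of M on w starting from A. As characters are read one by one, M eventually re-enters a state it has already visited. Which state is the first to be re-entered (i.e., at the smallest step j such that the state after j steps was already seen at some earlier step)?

State sequence: A -d-> B -c-> B -c-> B -c-> B -d-> D -c-> A
First repeat at step 2: B was already visited.

The earliest repeat is at step j = 2: M is in B, which it already visited at step i = 1.
The DFA has 4 states, so the proof of the pumping lemma guarantees a repeated state among the first 4+1 visited; the segment between the two visits is the pumpable y.

B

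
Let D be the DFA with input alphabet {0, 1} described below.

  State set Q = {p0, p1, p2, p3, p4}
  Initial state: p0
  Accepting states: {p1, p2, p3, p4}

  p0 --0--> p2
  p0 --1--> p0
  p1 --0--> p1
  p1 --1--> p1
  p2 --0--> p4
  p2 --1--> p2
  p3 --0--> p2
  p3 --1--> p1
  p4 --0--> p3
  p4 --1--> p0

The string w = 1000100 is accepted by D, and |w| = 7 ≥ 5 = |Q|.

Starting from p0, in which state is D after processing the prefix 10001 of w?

p1

State sequence: p0 -1-> p0 -0-> p2 -0-> p4 -0-> p3 -1-> p1

After reading 5 characters, D is in state p1.
(This kind of state-tracing is the core of the pumping-lemma construction: with 5 states, pigeonhole forces a repeat within the first 5 steps.)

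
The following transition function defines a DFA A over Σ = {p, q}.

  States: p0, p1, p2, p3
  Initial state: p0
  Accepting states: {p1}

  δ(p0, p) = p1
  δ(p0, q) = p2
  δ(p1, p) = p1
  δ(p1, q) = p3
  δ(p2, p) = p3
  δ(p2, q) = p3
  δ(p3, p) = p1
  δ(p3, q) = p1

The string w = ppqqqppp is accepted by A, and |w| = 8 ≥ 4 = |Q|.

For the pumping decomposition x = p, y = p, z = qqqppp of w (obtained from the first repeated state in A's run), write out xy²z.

pppqqqppp

xy^2z = p·p·p·qqqppp = pppqqqppp.
Reading y = p takes A from p1 back to p1, so after x·y·y the machine is still in p1, and z then leads to the accepting state p1. Hence pppqqqppp ∈ L(A).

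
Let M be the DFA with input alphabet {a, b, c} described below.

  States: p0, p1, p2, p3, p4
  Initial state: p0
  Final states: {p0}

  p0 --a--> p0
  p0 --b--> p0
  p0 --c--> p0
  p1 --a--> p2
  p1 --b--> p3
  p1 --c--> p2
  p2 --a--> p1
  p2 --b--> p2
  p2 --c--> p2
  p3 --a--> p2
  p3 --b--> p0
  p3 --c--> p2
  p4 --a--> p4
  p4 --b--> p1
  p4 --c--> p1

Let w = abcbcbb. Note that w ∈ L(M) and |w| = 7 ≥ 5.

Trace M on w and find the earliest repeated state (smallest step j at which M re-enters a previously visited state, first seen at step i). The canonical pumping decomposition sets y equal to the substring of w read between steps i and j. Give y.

State sequence: p0 -a-> p0 -b-> p0 -c-> p0 -b-> p0 -c-> p0 -b-> p0 -b-> p0
First repeat at step 1: p0 was already visited.

So i = 0, j = 1, giving x = w[0:0] = ε, y = w[0:1] = a, z = w[1:7] = bcbcbb.
Check: |xy| = 1 ≤ 5 and |y| = 1 ≥ 1. Reading y takes M from p0 back to p0, so every xyⁱz is accepted.
The DFA has 5 states, so the proof of the pumping lemma guarantees a repeated state among the first 5+1 visited; the segment between the two visits is the pumpable y.

a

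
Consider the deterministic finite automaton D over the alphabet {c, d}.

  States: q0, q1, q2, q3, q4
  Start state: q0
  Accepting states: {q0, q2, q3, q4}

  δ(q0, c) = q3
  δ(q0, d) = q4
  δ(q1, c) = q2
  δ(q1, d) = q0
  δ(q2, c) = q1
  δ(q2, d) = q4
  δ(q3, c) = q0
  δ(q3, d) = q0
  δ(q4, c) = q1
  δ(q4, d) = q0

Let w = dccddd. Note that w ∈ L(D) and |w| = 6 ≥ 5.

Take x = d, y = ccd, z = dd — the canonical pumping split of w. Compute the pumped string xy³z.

xy^3z = d·ccd·ccd·ccd·dd = dccdccdccddd.
Reading y = ccd takes D from q4 back to q4, so after x·y·y·y the machine is still in q4, and z then leads to the accepting state q4. Hence dccdccdccddd ∈ L(D).

dccdccdccddd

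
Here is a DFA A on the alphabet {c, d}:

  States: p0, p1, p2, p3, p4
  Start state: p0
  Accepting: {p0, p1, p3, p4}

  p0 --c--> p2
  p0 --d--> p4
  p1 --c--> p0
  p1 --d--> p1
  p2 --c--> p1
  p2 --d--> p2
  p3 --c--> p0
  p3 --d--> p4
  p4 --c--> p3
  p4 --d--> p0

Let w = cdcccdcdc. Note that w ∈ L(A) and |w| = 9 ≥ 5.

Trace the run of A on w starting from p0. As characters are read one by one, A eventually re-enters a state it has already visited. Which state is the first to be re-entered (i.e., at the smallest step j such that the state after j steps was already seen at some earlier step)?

p2

Run of A on w = c d c c c d c d c:
  step 0: p0  (start)
  step 1: p2  (read c: p0→p2)
  step 2: p2  (read d: p2→p2)   ← first repeat (p2 seen earlier)
  step 3: p1  (read c: p2→p1)
  step 4: p0  (read c: p1→p0)
  step 5: p2  (read c: p0→p2)
  step 6: p2  (read d: p2→p2)
  step 7: p1  (read c: p2→p1)
  step 8: p1  (read d: p1→p1)
  step 9: p0  (read c: p1→p0)

The earliest repeat is at step j = 2: A is in p2, which it already visited at step i = 1.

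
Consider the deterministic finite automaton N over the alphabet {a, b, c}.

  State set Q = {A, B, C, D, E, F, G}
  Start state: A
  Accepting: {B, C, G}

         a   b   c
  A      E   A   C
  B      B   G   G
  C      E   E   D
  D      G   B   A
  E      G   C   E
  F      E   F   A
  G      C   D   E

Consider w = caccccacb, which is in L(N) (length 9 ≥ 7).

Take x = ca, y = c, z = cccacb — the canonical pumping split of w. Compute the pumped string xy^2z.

xy^2z = ca·c·c·cccacb = cacccccacb.
Reading y = c takes N from E back to E, so after x·y·y the machine is still in E, and z then leads to the accepting state C. Hence cacccccacb ∈ L(N).

cacccccacb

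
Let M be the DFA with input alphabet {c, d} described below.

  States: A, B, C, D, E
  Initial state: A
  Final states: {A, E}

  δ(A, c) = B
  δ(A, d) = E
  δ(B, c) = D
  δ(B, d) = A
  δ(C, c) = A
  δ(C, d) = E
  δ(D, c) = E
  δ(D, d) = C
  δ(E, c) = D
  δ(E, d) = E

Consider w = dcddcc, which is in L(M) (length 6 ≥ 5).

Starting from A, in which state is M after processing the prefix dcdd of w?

Run of M on the first 4 characters of w = d c d d:
  step 0: A  (start)
  step 1: E  (read d: A→E)
  step 2: D  (read c: E→D)
  step 3: C  (read d: D→C)
  step 4: E  (read d: C→E)

After reading 4 characters, M is in state E.

E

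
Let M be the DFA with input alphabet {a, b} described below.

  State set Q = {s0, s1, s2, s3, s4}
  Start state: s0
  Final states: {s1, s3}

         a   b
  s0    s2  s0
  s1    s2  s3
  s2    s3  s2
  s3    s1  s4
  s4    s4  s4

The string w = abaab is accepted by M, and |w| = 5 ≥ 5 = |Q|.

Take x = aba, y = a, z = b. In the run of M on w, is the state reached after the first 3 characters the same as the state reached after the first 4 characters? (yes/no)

Run of M on the first 4 characters of w = a b a a:
  step 0: s0  (start)
  step 1: s2  (read a: s0→s2)
  step 2: s2  (read b: s2→s2)
  step 3: s3  (read a: s2→s3)
  step 4: s1  (read a: s3→s1)

After x (step 3): s3. After xy (step 4): s1.
They differ (s3 ≠ s1), so y is not a cycle from the state after x; this split is not the one the pumping-lemma construction produces, and pumping y need not keep the string in L(M).

no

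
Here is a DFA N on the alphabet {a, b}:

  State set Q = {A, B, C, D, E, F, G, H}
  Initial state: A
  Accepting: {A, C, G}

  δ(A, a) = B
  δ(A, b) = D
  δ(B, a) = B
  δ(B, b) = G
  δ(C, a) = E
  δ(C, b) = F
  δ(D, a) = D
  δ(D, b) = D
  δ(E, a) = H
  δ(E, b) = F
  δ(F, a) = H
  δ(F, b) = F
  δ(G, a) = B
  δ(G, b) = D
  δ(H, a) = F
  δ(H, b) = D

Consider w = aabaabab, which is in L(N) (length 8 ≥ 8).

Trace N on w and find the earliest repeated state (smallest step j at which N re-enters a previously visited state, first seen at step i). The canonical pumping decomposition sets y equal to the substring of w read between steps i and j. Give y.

State sequence: A -a-> B -a-> B -b-> G -a-> B -a-> B -b-> G -a-> B -b-> G
First repeat at step 2: B was already visited.

So i = 1, j = 2, giving x = w[0:1] = a, y = w[1:2] = a, z = w[2:8] = baabab.
Check: |xy| = 2 ≤ 8 and |y| = 1 ≥ 1. Reading y takes N from B back to B, so every xyⁱz is accepted.

a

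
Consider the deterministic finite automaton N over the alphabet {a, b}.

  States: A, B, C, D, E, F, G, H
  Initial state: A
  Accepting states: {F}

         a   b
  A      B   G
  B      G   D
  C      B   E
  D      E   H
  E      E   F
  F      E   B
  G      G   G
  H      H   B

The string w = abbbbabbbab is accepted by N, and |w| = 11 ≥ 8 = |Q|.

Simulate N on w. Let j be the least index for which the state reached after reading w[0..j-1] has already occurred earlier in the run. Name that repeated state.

Run of N on w = a b b b b a b b b a b:
  step 0: A  (start)
  step 1: B  (read a: A→B)
  step 2: D  (read b: B→D)
  step 3: H  (read b: D→H)
  step 4: B  (read b: H→B)   ← first repeat (B seen earlier)
  step 5: D  (read b: B→D)
  step 6: E  (read a: D→E)
  step 7: F  (read b: E→F)
  step 8: B  (read b: F→B)
  step 9: D  (read b: B→D)
  step 10: E  (read a: D→E)
  step 11: F  (read b: E→F)

The earliest repeat is at step j = 4: N is in B, which it already visited at step i = 1.
Pumping length from the standard proof: p = 8 (the number of states). The repeated state found above gives |xy| = j ≤ 8 and |y| = j − i ≥ 1.

B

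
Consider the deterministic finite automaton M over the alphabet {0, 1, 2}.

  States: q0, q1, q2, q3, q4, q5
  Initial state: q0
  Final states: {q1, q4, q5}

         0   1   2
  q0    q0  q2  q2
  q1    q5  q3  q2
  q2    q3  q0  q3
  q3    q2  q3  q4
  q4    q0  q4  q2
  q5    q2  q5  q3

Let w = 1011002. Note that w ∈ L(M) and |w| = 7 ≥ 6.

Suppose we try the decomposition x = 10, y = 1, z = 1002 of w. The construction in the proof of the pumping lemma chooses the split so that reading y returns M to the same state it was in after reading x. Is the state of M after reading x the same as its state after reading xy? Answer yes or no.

State sequence: q0 -1-> q2 -0-> q3 -1-> q3

After x (step 2): q3. After xy (step 3): q3.
They match, so y = 1 drives M around a cycle from q3 back to itself; pumping y any number of times keeps M in q3 before reading z, and xyⁱz ∈ L(M) for every i ≥ 0.

yes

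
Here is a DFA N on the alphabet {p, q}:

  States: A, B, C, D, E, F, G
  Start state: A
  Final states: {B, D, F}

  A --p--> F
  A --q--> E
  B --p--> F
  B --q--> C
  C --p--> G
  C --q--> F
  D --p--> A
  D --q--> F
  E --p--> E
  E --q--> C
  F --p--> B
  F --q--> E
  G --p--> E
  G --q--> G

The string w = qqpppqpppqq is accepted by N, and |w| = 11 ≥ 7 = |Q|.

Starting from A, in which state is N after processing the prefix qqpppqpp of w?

E

Run of N on the first 8 characters of w = q q p p p q p p:
  step 0: A  (start)
  step 1: E  (read q: A→E)
  step 2: C  (read q: E→C)
  step 3: G  (read p: C→G)
  step 4: E  (read p: G→E)
  step 5: E  (read p: E→E)
  step 6: C  (read q: E→C)
  step 7: G  (read p: C→G)
  step 8: E  (read p: G→E)

After reading 8 characters, N is in state E.
(This kind of state-tracing is the core of the pumping-lemma construction: with 7 states, pigeonhole forces a repeat within the first 7 steps.)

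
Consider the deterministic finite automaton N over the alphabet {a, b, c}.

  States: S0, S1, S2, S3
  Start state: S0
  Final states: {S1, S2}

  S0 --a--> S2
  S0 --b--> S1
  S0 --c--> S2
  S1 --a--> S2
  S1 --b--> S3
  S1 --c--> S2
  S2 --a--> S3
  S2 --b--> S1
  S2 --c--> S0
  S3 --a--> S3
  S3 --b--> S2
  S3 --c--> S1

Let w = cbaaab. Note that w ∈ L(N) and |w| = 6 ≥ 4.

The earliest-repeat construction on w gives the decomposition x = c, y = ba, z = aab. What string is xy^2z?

cbabaaab

xy^2z = c·ba·ba·aab = cbabaaab.
Reading y = ba takes N from S2 back to S2, so after x·y·y the machine is still in S2, and z then leads to the accepting state S2. Hence cbabaaab ∈ L(N).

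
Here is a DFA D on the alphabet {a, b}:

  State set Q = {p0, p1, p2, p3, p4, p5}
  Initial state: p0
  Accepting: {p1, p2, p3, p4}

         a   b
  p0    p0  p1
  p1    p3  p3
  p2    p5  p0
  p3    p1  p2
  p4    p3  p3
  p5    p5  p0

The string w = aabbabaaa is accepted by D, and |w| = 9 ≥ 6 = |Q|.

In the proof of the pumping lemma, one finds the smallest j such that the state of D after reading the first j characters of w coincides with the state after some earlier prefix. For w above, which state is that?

p0

State sequence: p0 -a-> p0 -a-> p0 -b-> p1 -b-> p3 -a-> p1 -b-> p3 -a-> p1 -a-> p3 -a-> p1
First repeat at step 1: p0 was already visited.

The earliest repeat is at step j = 1: D is in p0, which it already visited at step i = 0.
Since D has 6 states, any run of length ≥ 6 visits 6+1 states, so by pigeonhole some state repeats within the first 6 steps — that repeat gives the pumpable loop.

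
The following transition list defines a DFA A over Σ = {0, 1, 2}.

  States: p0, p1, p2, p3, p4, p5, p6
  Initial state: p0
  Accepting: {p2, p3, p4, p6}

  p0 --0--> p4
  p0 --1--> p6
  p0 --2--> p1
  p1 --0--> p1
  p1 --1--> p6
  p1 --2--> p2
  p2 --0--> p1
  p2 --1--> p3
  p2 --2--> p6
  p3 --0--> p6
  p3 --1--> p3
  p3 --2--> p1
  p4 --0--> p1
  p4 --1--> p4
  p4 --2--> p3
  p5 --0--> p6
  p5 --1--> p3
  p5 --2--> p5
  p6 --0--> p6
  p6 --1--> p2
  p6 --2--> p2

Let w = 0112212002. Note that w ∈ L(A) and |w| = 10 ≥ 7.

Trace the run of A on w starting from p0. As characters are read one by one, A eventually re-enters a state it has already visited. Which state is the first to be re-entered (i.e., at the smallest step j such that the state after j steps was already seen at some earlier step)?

p4

State sequence: p0 -0-> p4 -1-> p4 -1-> p4 -2-> p3 -2-> p1 -1-> p6 -2-> p2 -0-> p1 -0-> p1 -2-> p2
First repeat at step 2: p4 was already visited.

The earliest repeat is at step j = 2: A is in p4, which it already visited at step i = 1.
Pumping length from the standard proof: p = 7 (the number of states). The repeated state found above gives |xy| = j ≤ 7 and |y| = j − i ≥ 1.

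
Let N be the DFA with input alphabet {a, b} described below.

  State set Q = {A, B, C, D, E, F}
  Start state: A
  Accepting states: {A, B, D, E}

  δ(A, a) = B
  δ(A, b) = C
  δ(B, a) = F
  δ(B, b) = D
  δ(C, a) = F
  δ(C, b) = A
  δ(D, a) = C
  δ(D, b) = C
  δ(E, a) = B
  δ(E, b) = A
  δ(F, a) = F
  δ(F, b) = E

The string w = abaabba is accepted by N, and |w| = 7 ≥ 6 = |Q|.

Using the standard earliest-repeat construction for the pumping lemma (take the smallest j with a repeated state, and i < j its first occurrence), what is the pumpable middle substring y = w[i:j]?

abaabb

State sequence: A -a-> B -b-> D -a-> C -a-> F -b-> E -b-> A -a-> B
First repeat at step 6: A was already visited.

So i = 0, j = 6, giving x = w[0:0] = ε, y = w[0:6] = abaabb, z = w[6:7] = a.
Check: |xy| = 6 ≤ 6 and |y| = 6 ≥ 1. Reading y takes N from A back to A, so every xyⁱz is accepted.
Pumping length from the standard proof: p = 6 (the number of states). The repeated state found above gives |xy| = j ≤ 6 and |y| = j − i ≥ 1.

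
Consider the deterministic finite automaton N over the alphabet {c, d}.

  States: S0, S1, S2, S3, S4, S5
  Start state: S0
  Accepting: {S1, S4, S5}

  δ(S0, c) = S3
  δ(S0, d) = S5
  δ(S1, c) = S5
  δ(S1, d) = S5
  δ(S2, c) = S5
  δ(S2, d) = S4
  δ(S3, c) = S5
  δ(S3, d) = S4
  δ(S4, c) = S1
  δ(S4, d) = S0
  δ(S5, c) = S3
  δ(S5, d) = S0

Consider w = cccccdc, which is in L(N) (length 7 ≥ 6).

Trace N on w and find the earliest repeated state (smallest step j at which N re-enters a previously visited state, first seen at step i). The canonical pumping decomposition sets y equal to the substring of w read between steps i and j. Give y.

cc

Run of N on w = c c c c c d c:
  step 0: S0  (start)
  step 1: S3  (read c: S0→S3)
  step 2: S5  (read c: S3→S5)
  step 3: S3  (read c: S5→S3)   ← first repeat (S3 seen earlier)
  step 4: S5  (read c: S3→S5)
  step 5: S3  (read c: S5→S3)
  step 6: S4  (read d: S3→S4)
  step 7: S1  (read c: S4→S1)

So i = 1, j = 3, giving x = w[0:1] = c, y = w[1:3] = cc, z = w[3:7] = ccdc.
Check: |xy| = 3 ≤ 6 and |y| = 2 ≥ 1. Reading y takes N from S3 back to S3, so every xyⁱz is accepted.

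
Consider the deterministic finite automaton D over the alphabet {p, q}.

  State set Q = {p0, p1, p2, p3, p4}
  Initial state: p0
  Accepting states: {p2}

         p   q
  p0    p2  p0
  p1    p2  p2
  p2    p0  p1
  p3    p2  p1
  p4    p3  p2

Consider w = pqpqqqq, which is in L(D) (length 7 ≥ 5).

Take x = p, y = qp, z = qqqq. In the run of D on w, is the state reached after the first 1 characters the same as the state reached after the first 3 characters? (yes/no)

Run of D on the first 3 characters of w = p q p:
  step 0: p0  (start)
  step 1: p2  (read p: p0→p2)
  step 2: p1  (read q: p2→p1)
  step 3: p2  (read p: p1→p2)

After x (step 1): p2. After xy (step 3): p2.
They match, so y = qp drives D around a cycle from p2 back to itself; pumping y any number of times keeps D in p2 before reading z, and xyⁱz ∈ L(D) for every i ≥ 0.

yes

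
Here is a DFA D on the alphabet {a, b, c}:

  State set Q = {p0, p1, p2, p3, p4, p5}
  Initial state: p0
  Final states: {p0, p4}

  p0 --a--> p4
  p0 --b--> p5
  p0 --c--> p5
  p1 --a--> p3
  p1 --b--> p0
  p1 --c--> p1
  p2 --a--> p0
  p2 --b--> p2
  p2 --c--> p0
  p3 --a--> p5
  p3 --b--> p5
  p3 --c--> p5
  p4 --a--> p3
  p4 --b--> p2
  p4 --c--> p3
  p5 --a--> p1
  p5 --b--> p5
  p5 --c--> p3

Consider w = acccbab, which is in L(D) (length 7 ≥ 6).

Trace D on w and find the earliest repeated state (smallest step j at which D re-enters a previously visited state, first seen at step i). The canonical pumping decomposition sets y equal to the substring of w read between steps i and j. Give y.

cc

Run of D on w = a c c c b a b:
  step 0: p0  (start)
  step 1: p4  (read a: p0→p4)
  step 2: p3  (read c: p4→p3)
  step 3: p5  (read c: p3→p5)
  step 4: p3  (read c: p5→p3)   ← first repeat (p3 seen earlier)
  step 5: p5  (read b: p3→p5)
  step 6: p1  (read a: p5→p1)
  step 7: p0  (read b: p1→p0)

So i = 2, j = 4, giving x = w[0:2] = ac, y = w[2:4] = cc, z = w[4:7] = bab.
Check: |xy| = 4 ≤ 6 and |y| = 2 ≥ 1. Reading y takes D from p3 back to p3, so every xyⁱz is accepted.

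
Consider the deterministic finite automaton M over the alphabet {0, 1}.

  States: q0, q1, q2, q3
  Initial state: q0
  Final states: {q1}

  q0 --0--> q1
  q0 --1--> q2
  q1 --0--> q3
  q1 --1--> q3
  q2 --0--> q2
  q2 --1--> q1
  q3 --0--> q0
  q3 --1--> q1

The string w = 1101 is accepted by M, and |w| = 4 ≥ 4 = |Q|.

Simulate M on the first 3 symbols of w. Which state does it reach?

Run of M on the first 3 characters of w = 1 1 0:
  step 0: q0  (start)
  step 1: q2  (read 1: q0→q2)
  step 2: q1  (read 1: q2→q1)
  step 3: q3  (read 0: q1→q3)

After reading 3 characters, M is in state q3.

q3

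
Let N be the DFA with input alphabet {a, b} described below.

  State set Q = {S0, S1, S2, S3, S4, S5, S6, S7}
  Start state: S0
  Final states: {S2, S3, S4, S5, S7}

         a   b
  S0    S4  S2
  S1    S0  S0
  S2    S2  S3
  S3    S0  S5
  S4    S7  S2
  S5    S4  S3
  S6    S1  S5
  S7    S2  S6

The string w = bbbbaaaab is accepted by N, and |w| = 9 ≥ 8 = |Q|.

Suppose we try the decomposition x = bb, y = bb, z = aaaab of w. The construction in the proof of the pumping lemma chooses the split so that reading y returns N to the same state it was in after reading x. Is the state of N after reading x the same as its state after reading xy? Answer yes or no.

yes

Run of N on the first 4 characters of w = b b b b:
  step 0: S0  (start)
  step 1: S2  (read b: S0→S2)
  step 2: S3  (read b: S2→S3)
  step 3: S5  (read b: S3→S5)
  step 4: S3  (read b: S5→S3)

After x (step 2): S3. After xy (step 4): S3.
They match, so y = bb drives N around a cycle from S3 back to itself; pumping y any number of times keeps N in S3 before reading z, and xyⁱz ∈ L(N) for every i ≥ 0.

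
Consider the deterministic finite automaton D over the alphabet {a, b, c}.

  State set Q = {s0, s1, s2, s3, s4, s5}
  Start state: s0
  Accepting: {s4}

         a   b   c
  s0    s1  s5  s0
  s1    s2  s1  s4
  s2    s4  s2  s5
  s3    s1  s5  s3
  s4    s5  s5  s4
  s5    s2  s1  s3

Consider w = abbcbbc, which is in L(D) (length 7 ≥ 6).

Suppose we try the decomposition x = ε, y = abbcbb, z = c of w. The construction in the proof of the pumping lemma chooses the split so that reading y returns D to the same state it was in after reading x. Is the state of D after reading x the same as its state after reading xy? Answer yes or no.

no

Run of D on the first 6 characters of w = a b b c b b:
  step 0: s0  (start)
  step 1: s1  (read a: s0→s1)
  step 2: s1  (read b: s1→s1)
  step 3: s1  (read b: s1→s1)
  step 4: s4  (read c: s1→s4)
  step 5: s5  (read b: s4→s5)
  step 6: s1  (read b: s5→s1)

After x (step 0): s0. After xy (step 6): s1.
They differ (s0 ≠ s1), so y is not a cycle from the state after x; this split is not the one the pumping-lemma construction produces, and pumping y need not keep the string in L(D).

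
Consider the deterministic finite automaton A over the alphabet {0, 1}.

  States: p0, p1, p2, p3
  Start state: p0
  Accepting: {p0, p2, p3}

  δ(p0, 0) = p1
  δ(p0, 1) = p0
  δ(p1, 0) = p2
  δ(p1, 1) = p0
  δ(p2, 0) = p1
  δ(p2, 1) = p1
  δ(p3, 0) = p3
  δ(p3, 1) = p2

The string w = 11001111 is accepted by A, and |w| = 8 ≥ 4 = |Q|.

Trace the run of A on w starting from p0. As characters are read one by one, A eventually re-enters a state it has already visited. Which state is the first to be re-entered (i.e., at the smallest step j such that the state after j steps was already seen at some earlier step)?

State sequence: p0 -1-> p0 -1-> p0 -0-> p1 -0-> p2 -1-> p1 -1-> p0 -1-> p0 -1-> p0
First repeat at step 1: p0 was already visited.

The earliest repeat is at step j = 1: A is in p0, which it already visited at step i = 0.
Since A has 4 states, any run of length ≥ 4 visits 4+1 states, so by pigeonhole some state repeats within the first 4 steps — that repeat gives the pumpable loop.

p0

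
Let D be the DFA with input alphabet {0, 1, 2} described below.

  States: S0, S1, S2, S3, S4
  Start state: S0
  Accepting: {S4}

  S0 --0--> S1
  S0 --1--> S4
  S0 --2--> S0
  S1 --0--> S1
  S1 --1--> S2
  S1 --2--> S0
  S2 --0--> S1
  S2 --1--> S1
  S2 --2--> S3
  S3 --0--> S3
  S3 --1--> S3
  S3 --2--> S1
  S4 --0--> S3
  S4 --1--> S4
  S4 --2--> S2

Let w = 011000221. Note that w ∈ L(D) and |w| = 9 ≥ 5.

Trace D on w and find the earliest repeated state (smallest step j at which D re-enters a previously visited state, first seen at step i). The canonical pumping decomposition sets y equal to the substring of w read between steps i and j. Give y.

Run of D on w = 0 1 1 0 0 0 2 2 1:
  step 0: S0  (start)
  step 1: S1  (read 0: S0→S1)
  step 2: S2  (read 1: S1→S2)
  step 3: S1  (read 1: S2→S1)   ← first repeat (S1 seen earlier)
  step 4: S1  (read 0: S1→S1)
  step 5: S1  (read 0: S1→S1)
  step 6: S1  (read 0: S1→S1)
  step 7: S0  (read 2: S1→S0)
  step 8: S0  (read 2: S0→S0)
  step 9: S4  (read 1: S0→S4)

So i = 1, j = 3, giving x = w[0:1] = 0, y = w[1:3] = 11, z = w[3:9] = 000221.
Check: |xy| = 3 ≤ 5 and |y| = 2 ≥ 1. Reading y takes D from S1 back to S1, so every xyⁱz is accepted.
Pumping length from the standard proof: p = 5 (the number of states). The repeated state found above gives |xy| = j ≤ 5 and |y| = j − i ≥ 1.

11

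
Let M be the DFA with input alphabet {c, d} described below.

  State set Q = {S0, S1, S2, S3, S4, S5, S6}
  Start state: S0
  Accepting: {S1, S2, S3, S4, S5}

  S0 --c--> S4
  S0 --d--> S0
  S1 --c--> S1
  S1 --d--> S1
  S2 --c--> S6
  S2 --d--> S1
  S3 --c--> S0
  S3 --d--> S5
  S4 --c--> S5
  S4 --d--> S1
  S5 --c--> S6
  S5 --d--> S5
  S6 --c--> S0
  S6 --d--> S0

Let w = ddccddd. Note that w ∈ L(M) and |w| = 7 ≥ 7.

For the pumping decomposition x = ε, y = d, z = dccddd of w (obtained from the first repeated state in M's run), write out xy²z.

dddccddd

xy^2z = ε·d·d·dccddd = dddccddd.
Reading y = d takes M from S0 back to S0, so after x·y·y the machine is still in S0, and z then leads to the accepting state S5. Hence dddccddd ∈ L(M).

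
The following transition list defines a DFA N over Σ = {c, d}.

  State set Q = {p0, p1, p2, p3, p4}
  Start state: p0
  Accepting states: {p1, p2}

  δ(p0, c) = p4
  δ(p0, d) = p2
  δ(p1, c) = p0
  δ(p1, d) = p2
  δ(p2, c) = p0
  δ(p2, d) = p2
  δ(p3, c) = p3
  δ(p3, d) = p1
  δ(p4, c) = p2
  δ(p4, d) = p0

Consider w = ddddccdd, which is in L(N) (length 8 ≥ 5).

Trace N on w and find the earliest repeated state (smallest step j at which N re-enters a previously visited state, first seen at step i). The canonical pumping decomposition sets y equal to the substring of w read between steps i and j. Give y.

d

Run of N on w = d d d d c c d d:
  step 0: p0  (start)
  step 1: p2  (read d: p0→p2)
  step 2: p2  (read d: p2→p2)   ← first repeat (p2 seen earlier)
  step 3: p2  (read d: p2→p2)
  step 4: p2  (read d: p2→p2)
  step 5: p0  (read c: p2→p0)
  step 6: p4  (read c: p0→p4)
  step 7: p0  (read d: p4→p0)
  step 8: p2  (read d: p0→p2)

So i = 1, j = 2, giving x = w[0:1] = d, y = w[1:2] = d, z = w[2:8] = ddccdd.
Check: |xy| = 2 ≤ 5 and |y| = 1 ≥ 1. Reading y takes N from p2 back to p2, so every xyⁱz is accepted.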